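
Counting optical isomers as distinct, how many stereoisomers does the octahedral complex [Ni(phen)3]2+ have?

2

Each phen is bidentate and must span two cis positions.
Only one geometric arrangement is possible; it has no improper symmetry element, so it exists as a pair of enantiomers (2 stereoisomers).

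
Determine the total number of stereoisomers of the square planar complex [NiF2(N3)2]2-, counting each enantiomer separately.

2

Systematic placement gives 2 geometric isomers: F cis; F trans.
Each arrangement has an internal mirror plane or centre of symmetry, so none is chiral.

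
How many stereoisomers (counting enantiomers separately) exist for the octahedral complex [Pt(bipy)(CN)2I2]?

4

An octahedron has six vertices in three trans pairs; every non-trans pair is cis.
Each bipy is bidentate and must span two cis positions.
The distinct arrangements are (3 in all): CN trans, I cis; CN cis, I cis (chiral); CN cis, I trans.
One of these lacks any improper symmetry element and so occurs as an enantiomeric pair, giving 3 + 1 = 4 stereoisomers in total.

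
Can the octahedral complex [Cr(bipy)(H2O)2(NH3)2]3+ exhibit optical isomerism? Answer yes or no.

yes

An octahedron has six vertices in three trans pairs; every non-trans pair is cis.
Each bipy is bidentate and must span two cis positions.
Systematic placement gives 3 geometric isomers: H2O trans, NH3 cis; H2O cis, NH3 cis (chiral); H2O cis, NH3 trans.
One of these lacks any improper symmetry element and so occurs as an enantiomeric pair, giving 3 + 1 = 4 stereoisomers in total.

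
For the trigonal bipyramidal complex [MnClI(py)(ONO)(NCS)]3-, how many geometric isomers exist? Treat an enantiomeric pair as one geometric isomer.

10

A trigonal bipyramid has two axial and three equatorial sites, which are chemically inequivalent.
Exhaustive case analysis gives 10 geometric isomers.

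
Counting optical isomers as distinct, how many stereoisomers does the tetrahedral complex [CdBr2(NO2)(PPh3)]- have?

1

Only one geometric arrangement is possible.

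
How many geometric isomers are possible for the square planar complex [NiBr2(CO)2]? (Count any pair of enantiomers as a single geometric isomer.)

2

Systematic placement gives 2 geometric isomers: Br cis; Br trans.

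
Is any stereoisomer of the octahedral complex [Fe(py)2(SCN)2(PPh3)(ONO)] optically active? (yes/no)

In an octahedral complex each vertex has one trans partner and four cis neighbours.
Systematic placement gives 6 geometric isomers: py trans, SCN trans; py cis, SCN cis (3 arrangements, 2 chiral); py trans, SCN cis; py cis, SCN trans.
Of these, 2 lack any improper symmetry element and so occur as enantiomeric pairs, giving 6 + 2 = 8 stereoisomers in total.

yes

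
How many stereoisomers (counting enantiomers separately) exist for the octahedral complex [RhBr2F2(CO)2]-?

6

An octahedron has six vertices in three trans pairs; every non-trans pair is cis.
The distinct arrangements are (5 in all): Br trans, F trans, CO trans; Br trans, F cis, CO cis; Br cis, F trans, CO cis; Br cis, F cis, CO cis (chiral); Br cis, F cis, CO trans.
One of these lacks any improper symmetry element and so occurs as an enantiomeric pair, giving 5 + 1 = 6 stereoisomers in total.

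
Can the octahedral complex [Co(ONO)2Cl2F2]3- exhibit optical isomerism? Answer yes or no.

Systematic placement gives 5 geometric isomers: ONO trans, Cl trans, F trans; ONO cis, Cl trans, F cis; ONO trans, Cl cis, F cis; ONO cis, Cl cis, F cis (chiral); ONO cis, Cl cis, F trans.
One of these lacks any improper symmetry element and so occurs as an enantiomeric pair, giving 5 + 1 = 6 stereoisomers in total.

yes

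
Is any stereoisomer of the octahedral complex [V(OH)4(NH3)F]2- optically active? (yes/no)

The six octahedral sites form three mutually perpendicular trans pairs.
There are 2 geometric isomers: NH3 and F mutually trans; NH3 and F mutually cis.
Each arrangement has an internal mirror plane or centre of symmetry, so none is chiral.

no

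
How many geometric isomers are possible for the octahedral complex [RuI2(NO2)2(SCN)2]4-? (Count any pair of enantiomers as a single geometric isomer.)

There are 5 geometric isomers: I trans, NO2 trans, SCN trans; I trans, NO2 cis, SCN cis; I cis, NO2 cis, SCN trans; I cis, NO2 cis, SCN cis (chiral); I cis, NO2 trans, SCN cis.

5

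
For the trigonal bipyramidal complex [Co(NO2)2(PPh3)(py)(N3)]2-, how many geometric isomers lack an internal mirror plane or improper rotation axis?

Exhaustive case analysis gives 7 geometric isomers.
Of these, 3 lack any improper symmetry element and so occur as enantiomeric pairs, giving 7 + 3 = 10 stereoisomers in total.

3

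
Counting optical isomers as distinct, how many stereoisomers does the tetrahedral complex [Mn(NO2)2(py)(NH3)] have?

1

In a tetrahedral complex all four positions are equivalent and every pair of ligands is adjacent — there is no cis/trans distinction.
Only one geometric arrangement is possible.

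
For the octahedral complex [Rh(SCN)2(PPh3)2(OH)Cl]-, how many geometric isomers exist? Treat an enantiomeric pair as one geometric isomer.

In an octahedral complex each vertex has one trans partner and four cis neighbours.
Systematic placement gives 6 geometric isomers: SCN trans, PPh3 trans; SCN cis, PPh3 cis (3 arrangements, 2 chiral); SCN trans, PPh3 cis; SCN cis, PPh3 trans.

6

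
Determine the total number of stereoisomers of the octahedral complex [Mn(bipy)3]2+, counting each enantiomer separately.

The six octahedral sites form three mutually perpendicular trans pairs.
Each bipy is bidentate and must span two cis positions.
Only one geometric arrangement is possible; it has no improper symmetry element, so it exists as a pair of enantiomers (2 stereoisomers).

2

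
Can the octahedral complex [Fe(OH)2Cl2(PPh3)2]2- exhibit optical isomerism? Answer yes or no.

yes

In an octahedral complex each vertex has one trans partner and four cis neighbours.
There are 5 geometric isomers: OH trans, Cl trans, PPh3 trans; OH cis, Cl trans, PPh3 cis; OH cis, Cl cis, PPh3 trans; OH cis, Cl cis, PPh3 cis (chiral); OH trans, Cl cis, PPh3 cis.
One of these lacks any improper symmetry element and so occurs as an enantiomeric pair, giving 5 + 1 = 6 stereoisomers in total.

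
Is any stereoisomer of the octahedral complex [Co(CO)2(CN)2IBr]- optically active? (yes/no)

In an octahedral complex each vertex has one trans partner and four cis neighbours.
Working through the distinct placements yields 6 geometric isomers: CO cis, CN cis (3 arrangements, 2 chiral); CO trans, CN cis; CO cis, CN trans; CO trans, CN trans.
Of these, 2 lack any improper symmetry element and so occur as enantiomeric pairs, giving 6 + 2 = 8 stereoisomers in total.

yes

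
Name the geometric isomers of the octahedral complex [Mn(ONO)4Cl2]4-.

cis and trans

In an octahedral complex each vertex has one trans partner and four cis neighbours.
The distinct arrangements are (2 in all): Cl trans; Cl cis.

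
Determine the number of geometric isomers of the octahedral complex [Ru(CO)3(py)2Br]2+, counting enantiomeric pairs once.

3

In an octahedral complex each vertex has one trans partner and four cis neighbours.
Working through the distinct placements yields 3 geometric isomers: CO mer, py trans; CO fac, py cis; CO mer, py cis.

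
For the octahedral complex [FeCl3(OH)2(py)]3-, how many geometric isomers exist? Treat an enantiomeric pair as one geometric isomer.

The distinct arrangements are (3 in all): Cl mer, OH cis; Cl mer, OH trans; Cl fac, OH cis.

3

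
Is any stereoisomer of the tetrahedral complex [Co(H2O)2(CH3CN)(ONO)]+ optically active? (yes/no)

In a tetrahedral complex all four positions are equivalent and every pair of ligands is adjacent — there is no cis/trans distinction.
Only one geometric arrangement is possible.

no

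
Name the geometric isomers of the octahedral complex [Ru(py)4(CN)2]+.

cis and trans

Working through the distinct placements yields 2 geometric isomers: CN trans; CN cis.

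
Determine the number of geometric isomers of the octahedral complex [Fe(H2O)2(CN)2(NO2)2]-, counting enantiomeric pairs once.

5

In an octahedral complex each vertex has one trans partner and four cis neighbours.
Systematic placement gives 5 geometric isomers: H2O trans, CN trans, NO2 trans; H2O cis, CN trans, NO2 cis; H2O cis, CN cis, NO2 trans; H2O cis, CN cis, NO2 cis (chiral); H2O trans, CN cis, NO2 cis.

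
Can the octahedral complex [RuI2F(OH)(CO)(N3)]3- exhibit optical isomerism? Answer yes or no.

In an octahedral complex each vertex has one trans partner and four cis neighbours.
Exhaustive case analysis gives 9 geometric isomers.
Of these, 6 lack any improper symmetry element and so occur as enantiomeric pairs, giving 9 + 6 = 15 stereoisomers in total.

yes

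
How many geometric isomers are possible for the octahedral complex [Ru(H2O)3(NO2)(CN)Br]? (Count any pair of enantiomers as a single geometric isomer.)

In an octahedral complex each vertex has one trans partner and four cis neighbours.
There are 4 geometric isomers: H2O mer (3 arrangements); H2O fac (chiral).

4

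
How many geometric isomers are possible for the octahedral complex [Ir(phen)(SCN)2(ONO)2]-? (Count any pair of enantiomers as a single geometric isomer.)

In an octahedral complex each vertex has one trans partner and four cis neighbours.
Each phen is bidentate and must span two cis positions.
Systematic placement gives 3 geometric isomers: SCN cis, ONO trans; SCN cis, ONO cis (chiral); SCN trans, ONO cis.

3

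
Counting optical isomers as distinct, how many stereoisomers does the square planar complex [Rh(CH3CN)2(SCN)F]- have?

2

A square has two trans pairs of vertices; adjacent vertices are cis.
Working through the distinct placements yields 2 geometric isomers: CH3CN cis; CH3CN trans.
Each arrangement has an internal mirror plane or centre of symmetry, so none is chiral.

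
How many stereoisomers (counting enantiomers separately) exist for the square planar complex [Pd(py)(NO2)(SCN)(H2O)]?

3

A square has two trans pairs of vertices; adjacent vertices are cis.
Systematic placement gives 3 geometric isomers: (H2O/SCN trans, NO2/py trans); (H2O/py trans, NO2/SCN trans); (H2O/NO2 trans, SCN/py trans).
Each arrangement has an internal mirror plane or centre of symmetry, so none is chiral.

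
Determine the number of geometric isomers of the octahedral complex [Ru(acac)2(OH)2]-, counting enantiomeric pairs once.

2

Each acac is bidentate and must span two cis positions.
Systematic placement gives 2 geometric isomers: OH trans; OH cis (chiral).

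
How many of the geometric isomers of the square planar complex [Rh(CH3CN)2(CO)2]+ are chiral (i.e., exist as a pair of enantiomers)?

0

A square has two trans pairs of vertices; adjacent vertices are cis.
There are 2 geometric isomers: CH3CN cis; CH3CN trans.
Each arrangement has an internal mirror plane or centre of symmetry, so none is chiral.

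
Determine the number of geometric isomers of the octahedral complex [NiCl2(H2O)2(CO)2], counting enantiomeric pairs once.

5

The six octahedral sites form three mutually perpendicular trans pairs.
Systematic placement gives 5 geometric isomers: Cl trans, H2O trans, CO trans; Cl cis, H2O cis, CO trans; Cl cis, H2O trans, CO cis; Cl cis, H2O cis, CO cis (chiral); Cl trans, H2O cis, CO cis.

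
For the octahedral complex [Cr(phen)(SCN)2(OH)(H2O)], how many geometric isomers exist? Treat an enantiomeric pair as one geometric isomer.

Each phen is bidentate and must span two cis positions.
Systematic placement gives 4 geometric isomers: SCN cis (3 arrangements, 2 chiral); SCN trans.

4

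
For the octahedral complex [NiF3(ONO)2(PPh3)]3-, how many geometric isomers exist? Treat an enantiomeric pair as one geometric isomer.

3

The six octahedral sites form three mutually perpendicular trans pairs.
Working through the distinct placements yields 3 geometric isomers: F mer, ONO cis; F mer, ONO trans; F fac, ONO cis.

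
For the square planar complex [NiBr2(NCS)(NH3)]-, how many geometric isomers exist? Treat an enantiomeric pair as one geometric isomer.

In a square planar complex each vertex has one trans partner and two cis neighbours.
The distinct arrangements are (2 in all): Br cis; Br trans.

2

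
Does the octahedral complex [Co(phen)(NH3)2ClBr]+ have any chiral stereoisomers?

yes

In an octahedral complex each vertex has one trans partner and four cis neighbours.
Each phen is bidentate and must span two cis positions.
The distinct arrangements are (4 in all): NH3 cis (3 arrangements, 2 chiral); NH3 trans.
Of these, 2 lack any improper symmetry element and so occur as enantiomeric pairs, giving 4 + 2 = 6 stereoisomers in total.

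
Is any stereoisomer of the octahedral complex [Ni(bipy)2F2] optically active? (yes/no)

yes

An octahedron has six vertices in three trans pairs; every non-trans pair is cis.
Each bipy is bidentate and must span two cis positions.
Working through the distinct placements yields 2 geometric isomers: F trans; F cis (chiral).
One of these lacks any improper symmetry element and so occurs as an enantiomeric pair, giving 2 + 1 = 3 stereoisomers in total.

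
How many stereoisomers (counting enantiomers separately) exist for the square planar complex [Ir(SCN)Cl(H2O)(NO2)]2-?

3

Systematic placement gives 3 geometric isomers: (Cl/NO2 trans, H2O/SCN trans); (Cl/SCN trans, H2O/NO2 trans); (Cl/H2O trans, NO2/SCN trans).
Each arrangement has an internal mirror plane or centre of symmetry, so none is chiral.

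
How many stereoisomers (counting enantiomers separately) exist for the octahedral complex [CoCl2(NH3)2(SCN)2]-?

6

In an octahedral complex each vertex has one trans partner and four cis neighbours.
Systematic placement gives 5 geometric isomers: Cl trans, NH3 trans, SCN trans; Cl trans, NH3 cis, SCN cis; Cl cis, NH3 cis, SCN trans; Cl cis, NH3 cis, SCN cis (chiral); Cl cis, NH3 trans, SCN cis.
One of these lacks any improper symmetry element and so occurs as an enantiomeric pair, giving 5 + 1 = 6 stereoisomers in total.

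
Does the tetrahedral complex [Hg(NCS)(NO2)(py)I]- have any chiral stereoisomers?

yes

In a tetrahedral complex all four positions are equivalent and every pair of ligands is adjacent — there is no cis/trans distinction.
Only one geometric arrangement is possible; it has no improper symmetry element, so it exists as a pair of enantiomers (2 stereoisomers).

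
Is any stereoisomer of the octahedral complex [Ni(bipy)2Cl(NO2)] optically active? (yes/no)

yes

In an octahedral complex each vertex has one trans partner and four cis neighbours.
Each bipy is bidentate and must span two cis positions.
There are 2 geometric isomers: Cl and NO2 mutually trans; Cl and NO2 mutually cis (chiral).
One of these lacks any improper symmetry element and so occurs as an enantiomeric pair, giving 2 + 1 = 3 stereoisomers in total.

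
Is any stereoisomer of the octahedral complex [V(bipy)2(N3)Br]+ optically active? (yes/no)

yes

Each bipy is bidentate and must span two cis positions.
Working through the distinct placements yields 2 geometric isomers: N3 and Br mutually trans; N3 and Br mutually cis (chiral).
One of these lacks any improper symmetry element and so occurs as an enantiomeric pair, giving 2 + 1 = 3 stereoisomers in total.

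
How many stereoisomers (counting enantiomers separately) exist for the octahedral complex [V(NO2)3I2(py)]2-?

3

The six octahedral sites form three mutually perpendicular trans pairs.
There are 3 geometric isomers: NO2 mer, I trans; NO2 fac, I cis; NO2 mer, I cis.
Each arrangement has an internal mirror plane or centre of symmetry, so none is chiral.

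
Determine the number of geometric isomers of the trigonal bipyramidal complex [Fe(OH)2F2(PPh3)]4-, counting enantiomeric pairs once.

In a trigonal bipyramid the two axial positions differ from the three equatorial ones.
Placing the ligands in turn and identifying arrangements related by rotation or reflection leaves 5 distinct geometric isomers.

5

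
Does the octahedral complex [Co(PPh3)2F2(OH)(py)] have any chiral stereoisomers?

Working through the distinct placements yields 6 geometric isomers: PPh3 cis, F trans; PPh3 trans, F trans; PPh3 cis, F cis (3 arrangements, 2 chiral); PPh3 trans, F cis.
Of these, 2 lack any improper symmetry element and so occur as enantiomeric pairs, giving 6 + 2 = 8 stereoisomers in total.

yes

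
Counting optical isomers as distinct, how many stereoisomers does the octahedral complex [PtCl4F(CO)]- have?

Working through the distinct placements yields 2 geometric isomers: F and CO mutually cis; F and CO mutually trans.
Each arrangement has an internal mirror plane or centre of symmetry, so none is chiral.

2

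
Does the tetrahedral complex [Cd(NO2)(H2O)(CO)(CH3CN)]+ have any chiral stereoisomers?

yes

In a tetrahedral complex all four positions are equivalent and every pair of ligands is adjacent — there is no cis/trans distinction.
Only one geometric arrangement is possible; it has no improper symmetry element, so it exists as a pair of enantiomers (2 stereoisomers).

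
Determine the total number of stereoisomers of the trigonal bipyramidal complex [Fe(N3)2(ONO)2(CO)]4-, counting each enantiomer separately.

In a trigonal bipyramid the two axial positions differ from the three equatorial ones.
Placing the ligands in turn and identifying arrangements related by rotation or reflection leaves 5 distinct geometric isomers.
One of these lacks any improper symmetry element and so occurs as an enantiomeric pair, giving 5 + 1 = 6 stereoisomers in total.

6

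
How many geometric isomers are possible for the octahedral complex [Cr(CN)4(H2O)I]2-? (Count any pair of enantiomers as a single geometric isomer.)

An octahedron has six vertices in three trans pairs; every non-trans pair is cis.
The distinct arrangements are (2 in all): H2O and I mutually trans; H2O and I mutually cis.

2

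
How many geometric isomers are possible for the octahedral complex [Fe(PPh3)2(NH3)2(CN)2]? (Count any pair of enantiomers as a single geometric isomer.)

5

The six octahedral sites form three mutually perpendicular trans pairs.
The distinct arrangements are (5 in all): PPh3 trans, NH3 trans, CN trans; PPh3 cis, NH3 cis, CN trans; PPh3 trans, NH3 cis, CN cis; PPh3 cis, NH3 cis, CN cis (chiral); PPh3 cis, NH3 trans, CN cis.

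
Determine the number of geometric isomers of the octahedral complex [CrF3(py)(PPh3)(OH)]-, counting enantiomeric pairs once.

In an octahedral complex each vertex has one trans partner and four cis neighbours.
Working through the distinct placements yields 4 geometric isomers: F mer (3 arrangements); F fac (chiral).

4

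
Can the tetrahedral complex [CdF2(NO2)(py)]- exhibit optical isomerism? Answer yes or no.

no

In a tetrahedral complex all four positions are equivalent and every pair of ligands is adjacent — there is no cis/trans distinction.
Only one geometric arrangement is possible.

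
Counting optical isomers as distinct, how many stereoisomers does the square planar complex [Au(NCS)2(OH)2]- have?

2

A square has two trans pairs of vertices; adjacent vertices are cis.
Working through the distinct placements yields 2 geometric isomers: NCS cis; NCS trans.
Each arrangement has an internal mirror plane or centre of symmetry, so none is chiral.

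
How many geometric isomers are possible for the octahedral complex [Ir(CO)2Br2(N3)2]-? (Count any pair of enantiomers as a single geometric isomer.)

There are 5 geometric isomers: CO trans, Br trans, N3 trans; CO cis, Br trans, N3 cis; CO cis, Br cis, N3 trans; CO cis, Br cis, N3 cis (chiral); CO trans, Br cis, N3 cis.

5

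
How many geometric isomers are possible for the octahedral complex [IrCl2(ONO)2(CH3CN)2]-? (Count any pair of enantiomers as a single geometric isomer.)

5

An octahedron has six vertices in three trans pairs; every non-trans pair is cis.
The distinct arrangements are (5 in all): Cl trans, ONO trans, CH3CN trans; Cl cis, ONO cis, CH3CN trans; Cl cis, ONO trans, CH3CN cis; Cl cis, ONO cis, CH3CN cis (chiral); Cl trans, ONO cis, CH3CN cis.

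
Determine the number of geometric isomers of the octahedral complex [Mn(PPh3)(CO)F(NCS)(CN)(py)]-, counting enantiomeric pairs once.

15

In an octahedral complex each vertex has one trans partner and four cis neighbours.
Exhaustive case analysis gives 15 geometric isomers.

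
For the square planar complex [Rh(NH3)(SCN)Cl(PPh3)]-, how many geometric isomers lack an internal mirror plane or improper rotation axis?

A square has two trans pairs of vertices; adjacent vertices are cis.
The distinct arrangements are (3 in all): (Cl/PPh3 trans, NH3/SCN trans); (Cl/SCN trans, NH3/PPh3 trans); (Cl/NH3 trans, PPh3/SCN trans).
Each arrangement has an internal mirror plane or centre of symmetry, so none is chiral.

0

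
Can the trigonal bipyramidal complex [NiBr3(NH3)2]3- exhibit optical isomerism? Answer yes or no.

no

In a trigonal bipyramid the two axial positions differ from the three equatorial ones.
The distinct arrangements are (3 in all): NH3 both equatorial; NH3 one axial, one equatorial; NH3 both axial.
Each arrangement has an internal mirror plane or centre of symmetry, so none is chiral.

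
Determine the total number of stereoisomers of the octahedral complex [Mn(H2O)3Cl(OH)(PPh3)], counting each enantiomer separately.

5

The six octahedral sites form three mutually perpendicular trans pairs.
There are 4 geometric isomers: H2O mer (3 arrangements); H2O fac (chiral).
One of these lacks any improper symmetry element and so occurs as an enantiomeric pair, giving 4 + 1 = 5 stereoisomers in total.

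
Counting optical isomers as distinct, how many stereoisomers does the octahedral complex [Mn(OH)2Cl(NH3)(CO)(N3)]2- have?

15

An octahedron has six vertices in three trans pairs; every non-trans pair is cis.
Placing the ligands in turn and identifying arrangements related by rotation or reflection leaves 9 distinct geometric isomers.
Of these, 6 lack any improper symmetry element and so occur as enantiomeric pairs, giving 9 + 6 = 15 stereoisomers in total.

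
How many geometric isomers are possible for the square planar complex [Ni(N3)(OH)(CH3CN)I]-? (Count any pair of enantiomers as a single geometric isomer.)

3

There are 3 geometric isomers: (CH3CN/N3 trans, I/OH trans); (CH3CN/OH trans, I/N3 trans); (CH3CN/I trans, N3/OH trans).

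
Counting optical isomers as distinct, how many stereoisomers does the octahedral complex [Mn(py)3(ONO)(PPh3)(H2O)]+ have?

Systematic placement gives 4 geometric isomers: py mer (3 arrangements); py fac (chiral).
One of these lacks any improper symmetry element and so occurs as an enantiomeric pair, giving 4 + 1 = 5 stereoisomers in total.

5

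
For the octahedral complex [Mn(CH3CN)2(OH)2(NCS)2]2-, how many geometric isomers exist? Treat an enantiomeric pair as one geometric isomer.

5

The six octahedral sites form three mutually perpendicular trans pairs.
There are 5 geometric isomers: CH3CN trans, OH trans, NCS trans; CH3CN trans, OH cis, NCS cis; CH3CN cis, OH trans, NCS cis; CH3CN cis, OH cis, NCS cis (chiral); CH3CN cis, OH cis, NCS trans.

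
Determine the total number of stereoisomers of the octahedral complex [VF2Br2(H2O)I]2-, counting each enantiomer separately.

8

An octahedron has six vertices in three trans pairs; every non-trans pair is cis.
The distinct arrangements are (6 in all): F trans, Br trans; F cis, Br trans; F cis, Br cis (3 arrangements, 2 chiral); F trans, Br cis.
Of these, 2 lack any improper symmetry element and so occur as enantiomeric pairs, giving 6 + 2 = 8 stereoisomers in total.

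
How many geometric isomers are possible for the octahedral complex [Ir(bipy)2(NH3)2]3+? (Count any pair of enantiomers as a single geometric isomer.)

The six octahedral sites form three mutually perpendicular trans pairs.
Each bipy is bidentate and must span two cis positions.
Working through the distinct placements yields 2 geometric isomers: NH3 trans; NH3 cis (chiral).

2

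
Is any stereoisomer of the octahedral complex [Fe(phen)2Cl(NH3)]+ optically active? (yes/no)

yes

An octahedron has six vertices in three trans pairs; every non-trans pair is cis.
Each phen is bidentate and must span two cis positions.
Working through the distinct placements yields 2 geometric isomers: Cl and NH3 mutually trans; Cl and NH3 mutually cis (chiral).
One of these lacks any improper symmetry element and so occurs as an enantiomeric pair, giving 2 + 1 = 3 stereoisomers in total.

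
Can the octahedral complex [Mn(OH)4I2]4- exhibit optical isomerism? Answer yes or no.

no

In an octahedral complex each vertex has one trans partner and four cis neighbours.
The distinct arrangements are (2 in all): I trans; I cis.
Each arrangement has an internal mirror plane or centre of symmetry, so none is chiral.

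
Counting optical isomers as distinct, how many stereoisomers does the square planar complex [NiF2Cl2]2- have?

A square has two trans pairs of vertices; adjacent vertices are cis.
The distinct arrangements are (2 in all): F cis; F trans.
Each arrangement has an internal mirror plane or centre of symmetry, so none is chiral.

2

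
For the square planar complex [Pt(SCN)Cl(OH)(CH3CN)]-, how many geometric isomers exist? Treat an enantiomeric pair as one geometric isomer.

There are 3 geometric isomers: (CH3CN/OH trans, Cl/SCN trans); (CH3CN/SCN trans, Cl/OH trans); (CH3CN/Cl trans, OH/SCN trans).

3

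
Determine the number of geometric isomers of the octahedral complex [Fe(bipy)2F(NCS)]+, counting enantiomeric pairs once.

2

An octahedron has six vertices in three trans pairs; every non-trans pair is cis.
Each bipy is bidentate and must span two cis positions.
Working through the distinct placements yields 2 geometric isomers: F and NCS mutually trans; F and NCS mutually cis (chiral).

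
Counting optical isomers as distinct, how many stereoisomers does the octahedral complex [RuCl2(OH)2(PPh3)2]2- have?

6

An octahedron has six vertices in three trans pairs; every non-trans pair is cis.
Working through the distinct placements yields 5 geometric isomers: Cl trans, OH trans, PPh3 trans; Cl trans, OH cis, PPh3 cis; Cl cis, OH cis, PPh3 trans; Cl cis, OH cis, PPh3 cis (chiral); Cl cis, OH trans, PPh3 cis.
One of these lacks any improper symmetry element and so occurs as an enantiomeric pair, giving 5 + 1 = 6 stereoisomers in total.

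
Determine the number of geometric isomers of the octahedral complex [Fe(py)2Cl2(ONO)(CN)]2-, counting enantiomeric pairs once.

An octahedron has six vertices in three trans pairs; every non-trans pair is cis.
Working through the distinct placements yields 6 geometric isomers: py trans, Cl cis; py cis, Cl cis (3 arrangements, 2 chiral); py trans, Cl trans; py cis, Cl trans.

6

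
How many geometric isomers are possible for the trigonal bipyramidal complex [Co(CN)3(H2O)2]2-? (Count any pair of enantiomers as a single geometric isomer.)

In a trigonal bipyramid the two axial positions differ from the three equatorial ones.
Systematic placement gives 3 geometric isomers: H2O both equatorial; H2O one axial, one equatorial; H2O both axial.

3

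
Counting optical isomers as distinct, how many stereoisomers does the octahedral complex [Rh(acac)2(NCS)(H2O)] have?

3

The six octahedral sites form three mutually perpendicular trans pairs.
Each acac is bidentate and must span two cis positions.
Working through the distinct placements yields 2 geometric isomers: NCS and H2O mutually trans; NCS and H2O mutually cis (chiral).
One of these lacks any improper symmetry element and so occurs as an enantiomeric pair, giving 2 + 1 = 3 stereoisomers in total.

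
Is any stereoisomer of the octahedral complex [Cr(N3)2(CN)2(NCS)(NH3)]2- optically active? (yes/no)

The six octahedral sites form three mutually perpendicular trans pairs.
The distinct arrangements are (6 in all): N3 trans, CN trans; N3 cis, CN trans; N3 cis, CN cis (3 arrangements, 2 chiral); N3 trans, CN cis.
Of these, 2 lack any improper symmetry element and so occur as enantiomeric pairs, giving 6 + 2 = 8 stereoisomers in total.

yes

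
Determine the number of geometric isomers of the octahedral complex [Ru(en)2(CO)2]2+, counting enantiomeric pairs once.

An octahedron has six vertices in three trans pairs; every non-trans pair is cis.
Each en is bidentate and must span two cis positions.
Systematic placement gives 2 geometric isomers: CO trans; CO cis (chiral).

2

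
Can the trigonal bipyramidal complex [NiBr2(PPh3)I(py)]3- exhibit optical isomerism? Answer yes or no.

In a trigonal bipyramid the two axial positions differ from the three equatorial ones.
Exhaustive case analysis gives 7 geometric isomers.
Of these, 3 lack any improper symmetry element and so occur as enantiomeric pairs, giving 7 + 3 = 10 stereoisomers in total.

yes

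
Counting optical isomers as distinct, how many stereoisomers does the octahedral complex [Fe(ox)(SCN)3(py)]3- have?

2

Each ox is bidentate and must span two cis positions.
Systematic placement gives 2 geometric isomers: SCN mer; SCN fac.
Each arrangement has an internal mirror plane or centre of symmetry, so none is chiral.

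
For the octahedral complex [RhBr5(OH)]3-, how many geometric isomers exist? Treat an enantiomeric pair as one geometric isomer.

1

In an octahedral complex each vertex has one trans partner and four cis neighbours.
Only one geometric arrangement is possible.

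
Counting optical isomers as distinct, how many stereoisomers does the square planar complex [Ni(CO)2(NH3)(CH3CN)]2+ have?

In a square planar complex each vertex has one trans partner and two cis neighbours.
Systematic placement gives 2 geometric isomers: CO cis; CO trans.
Each arrangement has an internal mirror plane or centre of symmetry, so none is chiral.

2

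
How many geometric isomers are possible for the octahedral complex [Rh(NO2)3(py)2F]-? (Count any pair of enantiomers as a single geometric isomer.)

An octahedron has six vertices in three trans pairs; every non-trans pair is cis.
Systematic placement gives 3 geometric isomers: NO2 mer, py trans; NO2 fac, py cis; NO2 mer, py cis.

3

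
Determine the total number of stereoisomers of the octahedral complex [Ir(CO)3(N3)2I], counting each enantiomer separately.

An octahedron has six vertices in three trans pairs; every non-trans pair is cis.
The distinct arrangements are (3 in all): CO mer, N3 trans; CO mer, N3 cis; CO fac, N3 cis.
Each arrangement has an internal mirror plane or centre of symmetry, so none is chiral.

3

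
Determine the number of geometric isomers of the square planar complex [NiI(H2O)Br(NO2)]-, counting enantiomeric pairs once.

3

A square has two trans pairs of vertices; adjacent vertices are cis.
Working through the distinct placements yields 3 geometric isomers: (Br/I trans, H2O/NO2 trans); (Br/NO2 trans, H2O/I trans); (Br/H2O trans, I/NO2 trans).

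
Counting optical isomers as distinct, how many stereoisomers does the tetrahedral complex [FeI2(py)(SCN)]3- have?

1

In a tetrahedral complex all four positions are equivalent and every pair of ligands is adjacent — there is no cis/trans distinction.
Only one geometric arrangement is possible.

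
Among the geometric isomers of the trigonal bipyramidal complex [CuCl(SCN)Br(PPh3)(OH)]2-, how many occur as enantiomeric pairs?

10

A trigonal bipyramid has two axial and three equatorial sites, which are chemically inequivalent.
Placing the ligands in turn and identifying arrangements related by rotation or reflection leaves 10 distinct geometric isomers.
Of these, 10 lack any improper symmetry element and so occur as enantiomeric pairs, giving 10 + 10 = 20 stereoisomers in total.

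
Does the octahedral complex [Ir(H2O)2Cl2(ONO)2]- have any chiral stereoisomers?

yes

In an octahedral complex each vertex has one trans partner and four cis neighbours.
Working through the distinct placements yields 5 geometric isomers: H2O trans, Cl trans, ONO trans; H2O cis, Cl trans, ONO cis; H2O cis, Cl cis, ONO trans; H2O cis, Cl cis, ONO cis (chiral); H2O trans, Cl cis, ONO cis.
One of these lacks any improper symmetry element and so occurs as an enantiomeric pair, giving 5 + 1 = 6 stereoisomers in total.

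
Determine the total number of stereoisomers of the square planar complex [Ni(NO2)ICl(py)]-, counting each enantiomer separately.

3

A square has two trans pairs of vertices; adjacent vertices are cis.
Systematic placement gives 3 geometric isomers: (Cl/NO2 trans, I/py trans); (Cl/py trans, I/NO2 trans); (Cl/I trans, NO2/py trans).
Each arrangement has an internal mirror plane or centre of symmetry, so none is chiral.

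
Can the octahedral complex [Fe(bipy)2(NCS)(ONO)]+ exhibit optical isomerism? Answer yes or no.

An octahedron has six vertices in three trans pairs; every non-trans pair is cis.
Each bipy is bidentate and must span two cis positions.
The distinct arrangements are (2 in all): NCS and ONO mutually trans; NCS and ONO mutually cis (chiral).
One of these lacks any improper symmetry element and so occurs as an enantiomeric pair, giving 2 + 1 = 3 stereoisomers in total.

yes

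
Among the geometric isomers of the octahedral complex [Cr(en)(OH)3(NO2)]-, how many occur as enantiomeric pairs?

0

In an octahedral complex each vertex has one trans partner and four cis neighbours.
Each en is bidentate and must span two cis positions.
The distinct arrangements are (2 in all): OH fac; OH mer.
Each arrangement has an internal mirror plane or centre of symmetry, so none is chiral.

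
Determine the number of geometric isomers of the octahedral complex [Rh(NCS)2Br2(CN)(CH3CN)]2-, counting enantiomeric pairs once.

An octahedron has six vertices in three trans pairs; every non-trans pair is cis.
Working through the distinct placements yields 6 geometric isomers: NCS trans, Br trans; NCS cis, Br trans; NCS trans, Br cis; NCS cis, Br cis (3 arrangements, 2 chiral).

6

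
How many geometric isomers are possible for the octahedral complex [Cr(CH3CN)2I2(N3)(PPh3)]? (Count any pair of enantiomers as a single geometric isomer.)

6

The distinct arrangements are (6 in all): CH3CN trans, I trans; CH3CN trans, I cis; CH3CN cis, I cis (3 arrangements, 2 chiral); CH3CN cis, I trans.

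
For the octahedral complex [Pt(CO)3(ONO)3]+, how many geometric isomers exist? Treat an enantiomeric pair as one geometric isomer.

Systematic placement gives 2 geometric isomers: CO mer; CO fac.

2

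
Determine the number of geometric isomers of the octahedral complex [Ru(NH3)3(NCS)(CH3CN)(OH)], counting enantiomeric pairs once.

4

Systematic placement gives 4 geometric isomers: NH3 mer (3 arrangements); NH3 fac (chiral).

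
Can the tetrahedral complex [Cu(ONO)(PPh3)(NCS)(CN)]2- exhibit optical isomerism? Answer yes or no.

In a tetrahedral complex all four positions are equivalent and every pair of ligands is adjacent — there is no cis/trans distinction.
Only one geometric arrangement is possible; it has no improper symmetry element, so it exists as a pair of enantiomers (2 stereoisomers).

yes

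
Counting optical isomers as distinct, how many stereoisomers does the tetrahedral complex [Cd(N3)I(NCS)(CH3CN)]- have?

All four vertices of a tetrahedron are equivalent and mutually adjacent, so cis/trans isomerism cannot arise.
Only one geometric arrangement is possible; it has no improper symmetry element, so it exists as a pair of enantiomers (2 stereoisomers).

2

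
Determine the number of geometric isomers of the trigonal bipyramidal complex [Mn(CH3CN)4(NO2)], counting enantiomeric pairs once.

2

In a trigonal bipyramid the two axial positions differ from the three equatorial ones.
There are 2 geometric isomers: NO2 equatorial; NO2 axial.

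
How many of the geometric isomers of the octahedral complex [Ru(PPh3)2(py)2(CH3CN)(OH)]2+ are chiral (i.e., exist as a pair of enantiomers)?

The six octahedral sites form three mutually perpendicular trans pairs.
Systematic placement gives 6 geometric isomers: PPh3 trans, py trans; PPh3 cis, py cis (3 arrangements, 2 chiral); PPh3 cis, py trans; PPh3 trans, py cis.
Of these, 2 lack any improper symmetry element and so occur as enantiomeric pairs, giving 6 + 2 = 8 stereoisomers in total.

2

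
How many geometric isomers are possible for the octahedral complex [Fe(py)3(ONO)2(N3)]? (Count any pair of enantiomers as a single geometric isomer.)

3

The six octahedral sites form three mutually perpendicular trans pairs.
There are 3 geometric isomers: py mer, ONO cis; py mer, ONO trans; py fac, ONO cis.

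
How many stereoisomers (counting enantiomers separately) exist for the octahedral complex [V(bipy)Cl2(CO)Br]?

6

Each bipy is bidentate and must span two cis positions.
Systematic placement gives 4 geometric isomers: Cl cis (3 arrangements, 2 chiral); Cl trans.
Of these, 2 lack any improper symmetry element and so occur as enantiomeric pairs, giving 4 + 2 = 6 stereoisomers in total.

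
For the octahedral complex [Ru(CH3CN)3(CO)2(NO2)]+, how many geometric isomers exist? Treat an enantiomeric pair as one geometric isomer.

3

Working through the distinct placements yields 3 geometric isomers: CH3CN mer, CO cis; CH3CN mer, CO trans; CH3CN fac, CO cis.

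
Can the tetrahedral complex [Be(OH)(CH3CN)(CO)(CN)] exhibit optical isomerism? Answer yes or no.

Only one geometric arrangement is possible; it has no improper symmetry element, so it exists as a pair of enantiomers (2 stereoisomers).

yes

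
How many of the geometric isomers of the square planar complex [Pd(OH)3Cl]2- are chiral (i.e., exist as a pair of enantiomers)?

0

Only one geometric arrangement is possible.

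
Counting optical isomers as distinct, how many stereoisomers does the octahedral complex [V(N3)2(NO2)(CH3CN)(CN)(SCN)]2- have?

15

Exhaustive case analysis gives 9 geometric isomers.
Of these, 6 lack any improper symmetry element and so occur as enantiomeric pairs, giving 9 + 6 = 15 stereoisomers in total.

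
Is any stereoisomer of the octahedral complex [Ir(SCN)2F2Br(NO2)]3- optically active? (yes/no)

yes

The distinct arrangements are (6 in all): SCN trans, F cis; SCN cis, F cis (3 arrangements, 2 chiral); SCN trans, F trans; SCN cis, F trans.
Of these, 2 lack any improper symmetry element and so occur as enantiomeric pairs, giving 6 + 2 = 8 stereoisomers in total.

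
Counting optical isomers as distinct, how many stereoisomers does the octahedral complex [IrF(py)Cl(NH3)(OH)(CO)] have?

30

In an octahedral complex each vertex has one trans partner and four cis neighbours.
Placing the ligands in turn and identifying arrangements related by rotation or reflection leaves 15 distinct geometric isomers.
Of these, 15 lack any improper symmetry element and so occur as enantiomeric pairs, giving 15 + 15 = 30 stereoisomers in total.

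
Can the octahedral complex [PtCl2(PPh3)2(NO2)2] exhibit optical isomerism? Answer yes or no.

yes

The six octahedral sites form three mutually perpendicular trans pairs.
Working through the distinct placements yields 5 geometric isomers: Cl trans, PPh3 trans, NO2 trans; Cl trans, PPh3 cis, NO2 cis; Cl cis, PPh3 trans, NO2 cis; Cl cis, PPh3 cis, NO2 cis (chiral); Cl cis, PPh3 cis, NO2 trans.
One of these lacks any improper symmetry element and so occurs as an enantiomeric pair, giving 5 + 1 = 6 stereoisomers in total.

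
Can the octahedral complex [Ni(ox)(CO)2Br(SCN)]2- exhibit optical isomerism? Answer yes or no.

Each ox is bidentate and must span two cis positions.
Working through the distinct placements yields 4 geometric isomers: CO cis (3 arrangements, 2 chiral); CO trans.
Of these, 2 lack any improper symmetry element and so occur as enantiomeric pairs, giving 4 + 2 = 6 stereoisomers in total.

yes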